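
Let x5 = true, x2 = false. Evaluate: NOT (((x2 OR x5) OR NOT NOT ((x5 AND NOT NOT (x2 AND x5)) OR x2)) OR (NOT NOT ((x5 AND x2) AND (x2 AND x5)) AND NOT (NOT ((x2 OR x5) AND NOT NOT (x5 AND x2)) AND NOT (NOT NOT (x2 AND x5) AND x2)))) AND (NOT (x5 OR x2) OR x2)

false

x2 OR x5 = false OR true = true
x2 AND x5 = false AND true = false
NOT (x2 AND x5) = NOT false = true
NOT NOT (x2 AND x5) = NOT true = false
x5 AND NOT NOT (x2 AND x5) = true AND false = false
(x5 AND NOT NOT (x2 AND x5)) OR x2 = false OR false = false
NOT ((x5 AND NOT NOT (x2 AND x5)) OR x2) = NOT false = true
NOT NOT ((x5 AND NOT NOT (x2 AND x5)) OR x2) = NOT true = false
(x2 OR x5) OR NOT NOT ((x5 AND NOT NOT (x2 AND x5)) OR x2) = true OR false = true
x5 AND x2 = true AND false = false
x2 AND x5 = false AND true = false
(x5 AND x2) AND (x2 AND x5) = false AND false = false
NOT ((x5 AND x2) AND (x2 AND x5)) = NOT false = true
NOT NOT ((x5 AND x2) AND (x2 AND x5)) = NOT true = false
x2 OR x5 = false OR true = true
x5 AND x2 = true AND false = false
NOT (x5 AND x2) = NOT false = true
NOT NOT (x5 AND x2) = NOT true = false
(x2 OR x5) AND NOT NOT (x5 AND x2) = true AND false = false
NOT ((x2 OR x5) AND NOT NOT (x5 AND x2)) = NOT false = true
x2 AND x5 = false AND true = false
NOT (x2 AND x5) = NOT false = true
NOT NOT (x2 AND x5) = NOT true = false
NOT NOT (x2 AND x5) AND x2 = false AND false = false
NOT (NOT NOT (x2 AND x5) AND x2) = NOT false = true
NOT ((x2 OR x5) AND NOT NOT (x5 AND x2)) AND NOT (NOT NOT (x2 AND x5) AND x2) = true AND true = true
NOT (NOT ((x2 OR x5) AND NOT NOT (x5 AND x2)) AND NOT (NOT NOT (x2 AND x5) AND x2)) = NOT true = false
NOT NOT ((x5 AND x2) AND (x2 AND x5)) AND NOT (NOT ((x2 OR x5) AND NOT NOT (x5 AND x2)) AND NOT (NOT NOT (x2 AND x5) AND x2)) = false AND false = false
((x2 OR x5) OR NOT NOT ((x5 AND NOT NOT (x2 AND x5)) OR x2)) OR (NOT NOT ((x5 AND x2) AND (x2 AND x5)) AND NOT (NOT ((x2 OR x5) AND NOT NOT (x5 AND x2)) AND NOT (NOT NOT (x2 AND x5) AND x2))) = true OR false = true
NOT (((x2 OR x5) OR NOT NOT ((x5 AND NOT NOT (x2 AND x5)) OR x2)) OR (NOT NOT ((x5 AND x2) AND (x2 AND x5)) AND NOT (NOT ((x2 OR x5) AND NOT NOT (x5 AND x2)) AND NOT (NOT NOT (x2 AND x5) AND x2)))) = NOT true = false
x5 OR x2 = true OR false = true
NOT (x5 OR x2) = NOT true = false
NOT (x5 OR x2) OR x2 = false OR false = false
NOT (((x2 OR x5) OR NOT NOT ((x5 AND NOT NOT (x2 AND x5)) OR x2)) OR (NOT NOT ((x5 AND x2) AND (x2 AND x5)) AND NOT (NOT ((x2 OR x5) AND NOT NOT (x5 AND x2)) AND NOT (NOT NOT (x2 AND x5) AND x2)))) AND (NOT (x5 OR x2) OR x2) = false AND false = false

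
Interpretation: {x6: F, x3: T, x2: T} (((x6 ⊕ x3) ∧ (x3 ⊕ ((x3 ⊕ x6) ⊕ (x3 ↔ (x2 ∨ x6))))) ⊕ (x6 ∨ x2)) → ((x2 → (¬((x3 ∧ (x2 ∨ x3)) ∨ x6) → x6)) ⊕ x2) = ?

x6 ⊕ x3 = F ⊕ T = T
x3 ⊕ x6 = T ⊕ F = T
x2 ∨ x6 = T ∨ F = T
x3 ↔ (x2 ∨ x6) = T ↔ T = T
(x3 ⊕ x6) ⊕ (x3 ↔ (x2 ∨ x6)) = T ⊕ T = F
x3 ⊕ ((x3 ⊕ x6) ⊕ (x3 ↔ (x2 ∨ x6))) = T ⊕ F = T
(x6 ⊕ x3) ∧ (x3 ⊕ ((x3 ⊕ x6) ⊕ (x3 ↔ (x2 ∨ x6)))) = T ∧ T = T
x6 ∨ x2 = F ∨ T = T
((x6 ⊕ x3) ∧ (x3 ⊕ ((x3 ⊕ x6) ⊕ (x3 ↔ (x2 ∨ x6))))) ⊕ (x6 ∨ x2) = T ⊕ T = F
x2 ∨ x3 = T ∨ T = T
x3 ∧ (x2 ∨ x3) = T ∧ T = T
(x3 ∧ (x2 ∨ x3)) ∨ x6 = T ∨ F = T
¬((x3 ∧ (x2 ∨ x3)) ∨ x6) = ¬T = F
¬((x3 ∧ (x2 ∨ x3)) ∨ x6) → x6 = F → F = T
x2 → (¬((x3 ∧ (x2 ∨ x3)) ∨ x6) → x6) = T → T = T
(x2 → (¬((x3 ∧ (x2 ∨ x3)) ∨ x6) → x6)) ⊕ x2 = T ⊕ T = F
(((x6 ⊕ x3) ∧ (x3 ⊕ ((x3 ⊕ x6) ⊕ (x3 ↔ (x2 ∨ x6))))) ⊕ (x6 ∨ x2)) → ((x2 → (¬((x3 ∧ (x2 ∨ x3)) ∨ x6) → x6)) ⊕ x2) = F → F = T

T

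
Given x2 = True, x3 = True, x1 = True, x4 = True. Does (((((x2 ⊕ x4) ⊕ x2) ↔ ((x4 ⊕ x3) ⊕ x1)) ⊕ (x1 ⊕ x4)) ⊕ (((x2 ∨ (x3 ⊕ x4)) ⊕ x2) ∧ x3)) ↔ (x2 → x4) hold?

x2 ⊕ x4 = True ⊕ True = False
(x2 ⊕ x4) ⊕ x2 = False ⊕ True = True
x4 ⊕ x3 = True ⊕ True = False
(x4 ⊕ x3) ⊕ x1 = False ⊕ True = True
((x2 ⊕ x4) ⊕ x2) ↔ ((x4 ⊕ x3) ⊕ x1) = True ↔ True = True
x1 ⊕ x4 = True ⊕ True = False
(((x2 ⊕ x4) ⊕ x2) ↔ ((x4 ⊕ x3) ⊕ x1)) ⊕ (x1 ⊕ x4) = True ⊕ False = True
x3 ⊕ x4 = True ⊕ True = False
x2 ∨ (x3 ⊕ x4) = True ∨ False = True
(x2 ∨ (x3 ⊕ x4)) ⊕ x2 = True ⊕ True = False
((x2 ∨ (x3 ⊕ x4)) ⊕ x2) ∧ x3 = False ∧ True = False
((((x2 ⊕ x4) ⊕ x2) ↔ ((x4 ⊕ x3) ⊕ x1)) ⊕ (x1 ⊕ x4)) ⊕ (((x2 ∨ (x3 ⊕ x4)) ⊕ x2) ∧ x3) = True ⊕ False = True
x2 → x4 = True → True = True
(((((x2 ⊕ x4) ⊕ x2) ↔ ((x4 ⊕ x3) ⊕ x1)) ⊕ (x1 ⊕ x4)) ⊕ (((x2 ∨ (x3 ⊕ x4)) ⊕ x2) ∧ x3)) ↔ (x2 → x4) = True ↔ True = True

True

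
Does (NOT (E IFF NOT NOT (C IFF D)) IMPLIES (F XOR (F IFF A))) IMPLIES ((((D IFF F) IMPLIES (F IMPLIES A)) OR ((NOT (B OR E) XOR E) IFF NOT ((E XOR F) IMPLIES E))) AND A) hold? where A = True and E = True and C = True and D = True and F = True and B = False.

True

C IFF D = True IFF True = True
NOT (C IFF D) = NOT True = False
NOT NOT (C IFF D) = NOT False = True
E IFF NOT NOT (C IFF D) = True IFF True = True
NOT (E IFF NOT NOT (C IFF D)) = NOT True = False
F IFF A = True IFF True = True
F XOR (F IFF A) = True XOR True = False
NOT (E IFF NOT NOT (C IFF D)) IMPLIES (F XOR (F IFF A)) = False IMPLIES False = True
D IFF F = True IFF True = True
F IMPLIES A = True IMPLIES True = True
(D IFF F) IMPLIES (F IMPLIES A) = True IMPLIES True = True
B OR E = False OR True = True
NOT (B OR E) = NOT True = False
NOT (B OR E) XOR E = False XOR True = True
E XOR F = True XOR True = False
(E XOR F) IMPLIES E = False IMPLIES True = True
NOT ((E XOR F) IMPLIES E) = NOT True = False
(NOT (B OR E) XOR E) IFF NOT ((E XOR F) IMPLIES E) = True IFF False = False
((D IFF F) IMPLIES (F IMPLIES A)) OR ((NOT (B OR E) XOR E) IFF NOT ((E XOR F) IMPLIES E)) = True OR False = True
(((D IFF F) IMPLIES (F IMPLIES A)) OR ((NOT (B OR E) XOR E) IFF NOT ((E XOR F) IMPLIES E))) AND A = True AND True = True
(NOT (E IFF NOT NOT (C IFF D)) IMPLIES (F XOR (F IFF A))) IMPLIES ((((D IFF F) IMPLIES (F IMPLIES A)) OR ((NOT (B OR E) XOR E) IFF NOT ((E XOR F) IMPLIES E))) AND A) = True IMPLIES True = True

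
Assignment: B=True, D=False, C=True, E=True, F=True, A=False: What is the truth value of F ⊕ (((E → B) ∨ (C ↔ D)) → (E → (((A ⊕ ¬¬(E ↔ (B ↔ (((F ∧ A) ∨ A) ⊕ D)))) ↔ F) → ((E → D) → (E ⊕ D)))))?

E → B = True → True = True
C ↔ D = True ↔ False = False
(E → B) ∨ (C ↔ D) = True ∨ False = True
F ∧ A = True ∧ False = False
(F ∧ A) ∨ A = False ∨ False = False
((F ∧ A) ∨ A) ⊕ D = False ⊕ False = False
B ↔ (((F ∧ A) ∨ A) ⊕ D) = True ↔ False = False
E ↔ (B ↔ (((F ∧ A) ∨ A) ⊕ D)) = True ↔ False = False
¬(E ↔ (B ↔ (((F ∧ A) ∨ A) ⊕ D))) = ¬False = True
¬¬(E ↔ (B ↔ (((F ∧ A) ∨ A) ⊕ D))) = ¬True = False
A ⊕ ¬¬(E ↔ (B ↔ (((F ∧ A) ∨ A) ⊕ D))) = False ⊕ False = False
(A ⊕ ¬¬(E ↔ (B ↔ (((F ∧ A) ∨ A) ⊕ D)))) ↔ F = False ↔ True = False
E → D = True → False = False
E ⊕ D = True ⊕ False = True
(E → D) → (E ⊕ D) = False → True = True
((A ⊕ ¬¬(E ↔ (B ↔ (((F ∧ A) ∨ A) ⊕ D)))) ↔ F) → ((E → D) → (E ⊕ D)) = False → True = True
E → (((A ⊕ ¬¬(E ↔ (B ↔ (((F ∧ A) ∨ A) ⊕ D)))) ↔ F) → ((E → D) → (E ⊕ D))) = True → True = True
((E → B) ∨ (C ↔ D)) → (E → (((A ⊕ ¬¬(E ↔ (B ↔ (((F ∧ A) ∨ A) ⊕ D)))) ↔ F) → ((E → D) → (E ⊕ D)))) = True → True = True
F ⊕ (((E → B) ∨ (C ↔ D)) → (E → (((A ⊕ ¬¬(E ↔ (B ↔ (((F ∧ A) ∨ A) ⊕ D)))) ↔ F) → ((E → D) → (E ⊕ D))))) = True ⊕ True = False

False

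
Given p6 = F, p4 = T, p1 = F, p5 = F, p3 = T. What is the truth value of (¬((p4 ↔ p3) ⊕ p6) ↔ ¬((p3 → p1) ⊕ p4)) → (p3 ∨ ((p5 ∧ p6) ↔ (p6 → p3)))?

p4 ↔ p3 = T ↔ T = T
(p4 ↔ p3) ⊕ p6 = T ⊕ F = T
¬((p4 ↔ p3) ⊕ p6) = ¬T = F
p3 → p1 = T → F = F
(p3 → p1) ⊕ p4 = F ⊕ T = T
¬((p3 → p1) ⊕ p4) = ¬T = F
¬((p4 ↔ p3) ⊕ p6) ↔ ¬((p3 → p1) ⊕ p4) = F ↔ F = T
p5 ∧ p6 = F ∧ F = F
p6 → p3 = F → T = T
(p5 ∧ p6) ↔ (p6 → p3) = F ↔ T = F
p3 ∨ ((p5 ∧ p6) ↔ (p6 → p3)) = T ∨ F = T
(¬((p4 ↔ p3) ⊕ p6) ↔ ¬((p3 → p1) ⊕ p4)) → (p3 ∨ ((p5 ∧ p6) ↔ (p6 → p3))) = T → T = T

T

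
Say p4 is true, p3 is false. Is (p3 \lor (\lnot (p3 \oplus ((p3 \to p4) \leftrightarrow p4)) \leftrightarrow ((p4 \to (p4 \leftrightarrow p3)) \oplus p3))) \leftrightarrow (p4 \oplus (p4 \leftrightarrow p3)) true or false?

\text{True}

p3 \to p4 = \text{False} \to \text{True} = \text{True}
(p3 \to p4) \leftrightarrow p4 = \text{True} \leftrightarrow \text{True} = \text{True}
p3 \oplus ((p3 \to p4) \leftrightarrow p4) = \text{False} \oplus \text{True} = \text{True}
\lnot (p3 \oplus ((p3 \to p4) \leftrightarrow p4)) = \lnot \text{True} = \text{False}
p4 \leftrightarrow p3 = \text{True} \leftrightarrow \text{False} = \text{False}
p4 \to (p4 \leftrightarrow p3) = \text{True} \to \text{False} = \text{False}
(p4 \to (p4 \leftrightarrow p3)) \oplus p3 = \text{False} \oplus \text{False} = \text{False}
\lnot (p3 \oplus ((p3 \to p4) \leftrightarrow p4)) \leftrightarrow ((p4 \to (p4 \leftrightarrow p3)) \oplus p3) = \text{False} \leftrightarrow \text{False} = \text{True}
p3 \lor (\lnot (p3 \oplus ((p3 \to p4) \leftrightarrow p4)) \leftrightarrow ((p4 \to (p4 \leftrightarrow p3)) \oplus p3)) = \text{False} \lor \text{True} = \text{True}
p4 \leftrightarrow p3 = \text{True} \leftrightarrow \text{False} = \text{False}
p4 \oplus (p4 \leftrightarrow p3) = \text{True} \oplus \text{False} = \text{True}
(p3 \lor (\lnot (p3 \oplus ((p3 \to p4) \leftrightarrow p4)) \leftrightarrow ((p4 \to (p4 \leftrightarrow p3)) \oplus p3))) \leftrightarrow (p4 \oplus (p4 \leftrightarrow p3)) = \text{True} \leftrightarrow \text{True} = \text{True}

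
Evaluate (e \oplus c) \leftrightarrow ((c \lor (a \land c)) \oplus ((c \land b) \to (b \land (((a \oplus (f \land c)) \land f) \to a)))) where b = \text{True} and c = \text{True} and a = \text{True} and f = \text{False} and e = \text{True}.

\text{True}

e \oplus c = \text{True} \oplus \text{True} = \text{False}
a \land c = \text{True} \land \text{True} = \text{True}
c \lor (a \land c) = \text{True} \lor \text{True} = \text{True}
c \land b = \text{True} \land \text{True} = \text{True}
f \land c = \text{False} \land \text{True} = \text{False}
a \oplus (f \land c) = \text{True} \oplus \text{False} = \text{True}
(a \oplus (f \land c)) \land f = \text{True} \land \text{False} = \text{False}
((a \oplus (f \land c)) \land f) \to a = \text{False} \to \text{True} = \text{True}
b \land (((a \oplus (f \land c)) \land f) \to a) = \text{True} \land \text{True} = \text{True}
(c \land b) \to (b \land (((a \oplus (f \land c)) \land f) \to a)) = \text{True} \to \text{True} = \text{True}
(c \lor (a \land c)) \oplus ((c \land b) \to (b \land (((a \oplus (f \land c)) \land f) \to a))) = \text{True} \oplus \text{True} = \text{False}
(e \oplus c) \leftrightarrow ((c \lor (a \land c)) \oplus ((c \land b) \to (b \land (((a \oplus (f \land c)) \land f) \to a)))) = \text{False} \leftrightarrow \text{False} = \text{True}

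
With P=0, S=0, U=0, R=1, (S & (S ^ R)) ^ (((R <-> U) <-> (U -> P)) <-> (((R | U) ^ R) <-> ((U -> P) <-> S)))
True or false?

S ^ R = 0 ^ 1 = 1
S & (S ^ R) = 0 & 1 = 0
R <-> U = 1 <-> 0 = 0
U -> P = 0 -> 0 = 1
(R <-> U) <-> (U -> P) = 0 <-> 1 = 0
R | U = 1 | 0 = 1
(R | U) ^ R = 1 ^ 1 = 0
U -> P = 0 -> 0 = 1
(U -> P) <-> S = 1 <-> 0 = 0
((R | U) ^ R) <-> ((U -> P) <-> S) = 0 <-> 0 = 1
((R <-> U) <-> (U -> P)) <-> (((R | U) ^ R) <-> ((U -> P) <-> S)) = 0 <-> 1 = 0
(S & (S ^ R)) ^ (((R <-> U) <-> (U -> P)) <-> (((R | U) ^ R) <-> ((U -> P) <-> S))) = 0 ^ 0 = 0

0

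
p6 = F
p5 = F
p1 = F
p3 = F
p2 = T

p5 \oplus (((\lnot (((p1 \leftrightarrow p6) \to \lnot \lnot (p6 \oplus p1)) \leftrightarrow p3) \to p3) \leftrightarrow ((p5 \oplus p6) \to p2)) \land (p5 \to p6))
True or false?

Substituting p6=F, p5=F, p1=F, p3=F, p2=T:
p1 \leftrightarrow p6 = F \leftrightarrow F = T
p6 \oplus p1 = F \oplus F = F
\lnot (p6 \oplus p1) = \lnot F = T
\lnot \lnot (p6 \oplus p1) = \lnot T = F
(p1 \leftrightarrow p6) \to \lnot \lnot (p6 \oplus p1) = T \to F = F
((p1 \leftrightarrow p6) \to \lnot \lnot (p6 \oplus p1)) \leftrightarrow p3 = F \leftrightarrow F = T
\lnot (((p1 \leftrightarrow p6) \to \lnot \lnot (p6 \oplus p1)) \leftrightarrow p3) = \lnot T = F
\lnot (((p1 \leftrightarrow p6) \to \lnot \lnot (p6 \oplus p1)) \leftrightarrow p3) \to p3 = F \to F = T
p5 \oplus p6 = F \oplus F = F
(p5 \oplus p6) \to p2 = F \to T = T
(\lnot (((p1 \leftrightarrow p6) \to \lnot \lnot (p6 \oplus p1)) \leftrightarrow p3) \to p3) \leftrightarrow ((p5 \oplus p6) \to p2) = T \leftrightarrow T = T
p5 \to p6 = F \to F = T
((\lnot (((p1 \leftrightarrow p6) \to \lnot \lnot (p6 \oplus p1)) \leftrightarrow p3) \to p3) \leftrightarrow ((p5 \oplus p6) \to p2)) \land (p5 \to p6) = T \land T = T
p5 \oplus (((\lnot (((p1 \leftrightarrow p6) \to \lnot \lnot (p6 \oplus p1)) \leftrightarrow p3) \to p3) \leftrightarrow ((p5 \oplus p6) \to p2)) \land (p5 \to p6)) = F \oplus T = T

T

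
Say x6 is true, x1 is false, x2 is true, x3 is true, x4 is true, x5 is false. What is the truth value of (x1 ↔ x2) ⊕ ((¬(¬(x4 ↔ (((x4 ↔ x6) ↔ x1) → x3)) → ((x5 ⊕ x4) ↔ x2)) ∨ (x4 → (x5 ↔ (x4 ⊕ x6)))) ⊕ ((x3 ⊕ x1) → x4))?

F

x1 ↔ x2 = F ↔ T = F
x4 ↔ x6 = T ↔ T = T
(x4 ↔ x6) ↔ x1 = T ↔ F = F
((x4 ↔ x6) ↔ x1) → x3 = F → T = T
x4 ↔ (((x4 ↔ x6) ↔ x1) → x3) = T ↔ T = T
¬(x4 ↔ (((x4 ↔ x6) ↔ x1) → x3)) = ¬T = F
x5 ⊕ x4 = F ⊕ T = T
(x5 ⊕ x4) ↔ x2 = T ↔ T = T
¬(x4 ↔ (((x4 ↔ x6) ↔ x1) → x3)) → ((x5 ⊕ x4) ↔ x2) = F → T = T
¬(¬(x4 ↔ (((x4 ↔ x6) ↔ x1) → x3)) → ((x5 ⊕ x4) ↔ x2)) = ¬T = F
x4 ⊕ x6 = T ⊕ T = F
x5 ↔ (x4 ⊕ x6) = F ↔ F = T
x4 → (x5 ↔ (x4 ⊕ x6)) = T → T = T
¬(¬(x4 ↔ (((x4 ↔ x6) ↔ x1) → x3)) → ((x5 ⊕ x4) ↔ x2)) ∨ (x4 → (x5 ↔ (x4 ⊕ x6))) = F ∨ T = T
x3 ⊕ x1 = T ⊕ F = T
(x3 ⊕ x1) → x4 = T → T = T
(¬(¬(x4 ↔ (((x4 ↔ x6) ↔ x1) → x3)) → ((x5 ⊕ x4) ↔ x2)) ∨ (x4 → (x5 ↔ (x4 ⊕ x6)))) ⊕ ((x3 ⊕ x1) → x4) = T ⊕ T = F
(x1 ↔ x2) ⊕ ((¬(¬(x4 ↔ (((x4 ↔ x6) ↔ x1) → x3)) → ((x5 ⊕ x4) ↔ x2)) ∨ (x4 → (x5 ↔ (x4 ⊕ x6)))) ⊕ ((x3 ⊕ x1) → x4)) = F ⊕ F = F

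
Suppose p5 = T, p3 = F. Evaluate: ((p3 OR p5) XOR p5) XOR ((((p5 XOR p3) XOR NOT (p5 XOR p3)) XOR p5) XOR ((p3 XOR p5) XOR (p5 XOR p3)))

p3 OR p5 = F OR T = T
(p3 OR p5) XOR p5 = T XOR T = F
p5 XOR p3 = T XOR F = T
p5 XOR p3 = T XOR F = T
NOT (p5 XOR p3) = NOT T = F
(p5 XOR p3) XOR NOT (p5 XOR p3) = T XOR F = T
((p5 XOR p3) XOR NOT (p5 XOR p3)) XOR p5 = T XOR T = F
p3 XOR p5 = F XOR T = T
p5 XOR p3 = T XOR F = T
(p3 XOR p5) XOR (p5 XOR p3) = T XOR T = F
(((p5 XOR p3) XOR NOT (p5 XOR p3)) XOR p5) XOR ((p3 XOR p5) XOR (p5 XOR p3)) = F XOR F = F
((p3 OR p5) XOR p5) XOR ((((p5 XOR p3) XOR NOT (p5 XOR p3)) XOR p5) XOR ((p3 XOR p5) XOR (p5 XOR p3))) = F XOR F = F

F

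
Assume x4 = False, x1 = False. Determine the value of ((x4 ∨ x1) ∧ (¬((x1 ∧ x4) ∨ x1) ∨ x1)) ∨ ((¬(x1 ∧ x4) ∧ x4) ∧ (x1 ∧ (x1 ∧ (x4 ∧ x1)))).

x4 ∨ x1 = False ∨ False = False
x1 ∧ x4 = False ∧ False = False
(x1 ∧ x4) ∨ x1 = False ∨ False = False
¬((x1 ∧ x4) ∨ x1) = ¬False = True
¬((x1 ∧ x4) ∨ x1) ∨ x1 = True ∨ False = True
(x4 ∨ x1) ∧ (¬((x1 ∧ x4) ∨ x1) ∨ x1) = False ∧ True = False
x1 ∧ x4 = False ∧ False = False
¬(x1 ∧ x4) = ¬False = True
¬(x1 ∧ x4) ∧ x4 = True ∧ False = False
x4 ∧ x1 = False ∧ False = False
x1 ∧ (x4 ∧ x1) = False ∧ False = False
x1 ∧ (x1 ∧ (x4 ∧ x1)) = False ∧ False = False
(¬(x1 ∧ x4) ∧ x4) ∧ (x1 ∧ (x1 ∧ (x4 ∧ x1))) = False ∧ False = False
((x4 ∨ x1) ∧ (¬((x1 ∧ x4) ∨ x1) ∨ x1)) ∨ ((¬(x1 ∧ x4) ∧ x4) ∧ (x1 ∧ (x1 ∧ (x4 ∧ x1)))) = False ∨ False = False

False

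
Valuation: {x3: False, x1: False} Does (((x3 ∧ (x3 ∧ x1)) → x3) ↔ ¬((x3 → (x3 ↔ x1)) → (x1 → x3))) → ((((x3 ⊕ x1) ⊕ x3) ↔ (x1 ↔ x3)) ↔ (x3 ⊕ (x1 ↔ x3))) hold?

Substituting x3=False, x1=False:
x3 ∧ x1 = False ∧ False = False
x3 ∧ (x3 ∧ x1) = False ∧ False = False
(x3 ∧ (x3 ∧ x1)) → x3 = False → False = True
x3 ↔ x1 = False ↔ False = True
x3 → (x3 ↔ x1) = False → True = True
x1 → x3 = False → False = True
(x3 → (x3 ↔ x1)) → (x1 → x3) = True → True = True
¬((x3 → (x3 ↔ x1)) → (x1 → x3)) = ¬True = False
((x3 ∧ (x3 ∧ x1)) → x3) ↔ ¬((x3 → (x3 ↔ x1)) → (x1 → x3)) = True ↔ False = False
x3 ⊕ x1 = False ⊕ False = False
(x3 ⊕ x1) ⊕ x3 = False ⊕ False = False
x1 ↔ x3 = False ↔ False = True
((x3 ⊕ x1) ⊕ x3) ↔ (x1 ↔ x3) = False ↔ True = False
x1 ↔ x3 = False ↔ False = True
x3 ⊕ (x1 ↔ x3) = False ⊕ True = True
(((x3 ⊕ x1) ⊕ x3) ↔ (x1 ↔ x3)) ↔ (x3 ⊕ (x1 ↔ x3)) = False ↔ True = False
(((x3 ∧ (x3 ∧ x1)) → x3) ↔ ¬((x3 → (x3 ↔ x1)) → (x1 → x3))) → ((((x3 ⊕ x1) ⊕ x3) ↔ (x1 ↔ x3)) ↔ (x3 ⊕ (x1 ↔ x3))) = False → False = True

True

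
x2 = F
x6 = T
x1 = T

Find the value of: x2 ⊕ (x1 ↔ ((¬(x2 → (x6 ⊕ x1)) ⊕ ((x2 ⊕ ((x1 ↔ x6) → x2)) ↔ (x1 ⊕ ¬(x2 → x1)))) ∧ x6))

F

x6 ⊕ x1 = T ⊕ T = F
x2 → (x6 ⊕ x1) = F → F = T
¬(x2 → (x6 ⊕ x1)) = ¬T = F
x1 ↔ x6 = T ↔ T = T
(x1 ↔ x6) → x2 = T → F = F
x2 ⊕ ((x1 ↔ x6) → x2) = F ⊕ F = F
x2 → x1 = F → T = T
¬(x2 → x1) = ¬T = F
x1 ⊕ ¬(x2 → x1) = T ⊕ F = T
(x2 ⊕ ((x1 ↔ x6) → x2)) ↔ (x1 ⊕ ¬(x2 → x1)) = F ↔ T = F
¬(x2 → (x6 ⊕ x1)) ⊕ ((x2 ⊕ ((x1 ↔ x6) → x2)) ↔ (x1 ⊕ ¬(x2 → x1))) = F ⊕ F = F
(¬(x2 → (x6 ⊕ x1)) ⊕ ((x2 ⊕ ((x1 ↔ x6) → x2)) ↔ (x1 ⊕ ¬(x2 → x1)))) ∧ x6 = F ∧ T = F
x1 ↔ ((¬(x2 → (x6 ⊕ x1)) ⊕ ((x2 ⊕ ((x1 ↔ x6) → x2)) ↔ (x1 ⊕ ¬(x2 → x1)))) ∧ x6) = T ↔ F = F
x2 ⊕ (x1 ↔ ((¬(x2 → (x6 ⊕ x1)) ⊕ ((x2 ⊕ ((x1 ↔ x6) → x2)) ↔ (x1 ⊕ ¬(x2 → x1)))) ∧ x6)) = F ⊕ F = F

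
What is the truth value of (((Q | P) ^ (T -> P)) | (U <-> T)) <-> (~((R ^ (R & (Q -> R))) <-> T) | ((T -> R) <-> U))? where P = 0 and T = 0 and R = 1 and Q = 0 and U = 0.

Q | P = 0 | 0 = 0
T -> P = 0 -> 0 = 1
(Q | P) ^ (T -> P) = 0 ^ 1 = 1
U <-> T = 0 <-> 0 = 1
((Q | P) ^ (T -> P)) | (U <-> T) = 1 | 1 = 1
Q -> R = 0 -> 1 = 1
R & (Q -> R) = 1 & 1 = 1
R ^ (R & (Q -> R)) = 1 ^ 1 = 0
(R ^ (R & (Q -> R))) <-> T = 0 <-> 0 = 1
~((R ^ (R & (Q -> R))) <-> T) = ~1 = 0
T -> R = 0 -> 1 = 1
(T -> R) <-> U = 1 <-> 0 = 0
~((R ^ (R & (Q -> R))) <-> T) | ((T -> R) <-> U) = 0 | 0 = 0
(((Q | P) ^ (T -> P)) | (U <-> T)) <-> (~((R ^ (R & (Q -> R))) <-> T) | ((T -> R) <-> U)) = 1 <-> 0 = 0

0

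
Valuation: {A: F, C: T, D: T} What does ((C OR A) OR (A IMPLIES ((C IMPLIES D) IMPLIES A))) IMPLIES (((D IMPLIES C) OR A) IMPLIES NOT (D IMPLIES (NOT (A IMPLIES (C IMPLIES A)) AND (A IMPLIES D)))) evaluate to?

T

Substituting A=F, C=T, D=T:
C OR A = T OR F = T
C IMPLIES D = T IMPLIES T = T
(C IMPLIES D) IMPLIES A = T IMPLIES F = F
A IMPLIES ((C IMPLIES D) IMPLIES A) = F IMPLIES F = T
(C OR A) OR (A IMPLIES ((C IMPLIES D) IMPLIES A)) = T OR T = T
D IMPLIES C = T IMPLIES T = T
(D IMPLIES C) OR A = T OR F = T
C IMPLIES A = T IMPLIES F = F
A IMPLIES (C IMPLIES A) = F IMPLIES F = T
NOT (A IMPLIES (C IMPLIES A)) = NOT T = F
A IMPLIES D = F IMPLIES T = T
NOT (A IMPLIES (C IMPLIES A)) AND (A IMPLIES D) = F AND T = F
D IMPLIES (NOT (A IMPLIES (C IMPLIES A)) AND (A IMPLIES D)) = T IMPLIES F = F
NOT (D IMPLIES (NOT (A IMPLIES (C IMPLIES A)) AND (A IMPLIES D))) = NOT F = T
((D IMPLIES C) OR A) IMPLIES NOT (D IMPLIES (NOT (A IMPLIES (C IMPLIES A)) AND (A IMPLIES D))) = T IMPLIES T = T
((C OR A) OR (A IMPLIES ((C IMPLIES D) IMPLIES A))) IMPLIES (((D IMPLIES C) OR A) IMPLIES NOT (D IMPLIES (NOT (A IMPLIES (C IMPLIES A)) AND (A IMPLIES D)))) = T IMPLIES T = T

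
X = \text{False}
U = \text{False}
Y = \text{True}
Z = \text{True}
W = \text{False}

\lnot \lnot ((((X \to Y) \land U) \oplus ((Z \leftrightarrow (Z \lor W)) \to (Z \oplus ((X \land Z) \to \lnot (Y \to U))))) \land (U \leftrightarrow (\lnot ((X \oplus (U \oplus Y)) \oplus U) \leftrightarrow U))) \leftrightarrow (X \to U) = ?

X \to Y = \text{False} \to \text{True} = \text{True}
(X \to Y) \land U = \text{True} \land \text{False} = \text{False}
Z \lor W = \text{True} \lor \text{False} = \text{True}
Z \leftrightarrow (Z \lor W) = \text{True} \leftrightarrow \text{True} = \text{True}
X \land Z = \text{False} \land \text{True} = \text{False}
Y \to U = \text{True} \to \text{False} = \text{False}
\lnot (Y \to U) = \lnot \text{False} = \text{True}
(X \land Z) \to \lnot (Y \to U) = \text{False} \to \text{True} = \text{True}
Z \oplus ((X \land Z) \to \lnot (Y \to U)) = \text{True} \oplus \text{True} = \text{False}
(Z \leftrightarrow (Z \lor W)) \to (Z \oplus ((X \land Z) \to \lnot (Y \to U))) = \text{True} \to \text{False} = \text{False}
((X \to Y) \land U) \oplus ((Z \leftrightarrow (Z \lor W)) \to (Z \oplus ((X \land Z) \to \lnot (Y \to U)))) = \text{False} \oplus \text{False} = \text{False}
U \oplus Y = \text{False} \oplus \text{True} = \text{True}
X \oplus (U \oplus Y) = \text{False} \oplus \text{True} = \text{True}
(X \oplus (U \oplus Y)) \oplus U = \text{True} \oplus \text{False} = \text{True}
\lnot ((X \oplus (U \oplus Y)) \oplus U) = \lnot \text{True} = \text{False}
\lnot ((X \oplus (U \oplus Y)) \oplus U) \leftrightarrow U = \text{False} \leftrightarrow \text{False} = \text{True}
U \leftrightarrow (\lnot ((X \oplus (U \oplus Y)) \oplus U) \leftrightarrow U) = \text{False} \leftrightarrow \text{True} = \text{False}
(((X \to Y) \land U) \oplus ((Z \leftrightarrow (Z \lor W)) \to (Z \oplus ((X \land Z) \to \lnot (Y \to U))))) \land (U \leftrightarrow (\lnot ((X \oplus (U \oplus Y)) \oplus U) \leftrightarrow U)) = \text{False} \land \text{False} = \text{False}
\lnot ((((X \to Y) \land U) \oplus ((Z \leftrightarrow (Z \lor W)) \to (Z \oplus ((X \land Z) \to \lnot (Y \to U))))) \land (U \leftrightarrow (\lnot ((X \oplus (U \oplus Y)) \oplus U) \leftrightarrow U))) = \lnot \text{False} = \text{True}
\lnot \lnot ((((X \to Y) \land U) \oplus ((Z \leftrightarrow (Z \lor W)) \to (Z \oplus ((X \land Z) \to \lnot (Y \to U))))) \land (U \leftrightarrow (\lnot ((X \oplus (U \oplus Y)) \oplus U) \leftrightarrow U))) = \lnot \text{True} = \text{False}
X \to U = \text{False} \to \text{False} = \text{True}
\lnot \lnot ((((X \to Y) \land U) \oplus ((Z \leftrightarrow (Z \lor W)) \to (Z \oplus ((X \land Z) \to \lnot (Y \to U))))) \land (U \leftrightarrow (\lnot ((X \oplus (U \oplus Y)) \oplus U) \leftrightarrow U))) \leftrightarrow (X \to U) = \text{False} \leftrightarrow \text{True} = \text{False}

\text{False}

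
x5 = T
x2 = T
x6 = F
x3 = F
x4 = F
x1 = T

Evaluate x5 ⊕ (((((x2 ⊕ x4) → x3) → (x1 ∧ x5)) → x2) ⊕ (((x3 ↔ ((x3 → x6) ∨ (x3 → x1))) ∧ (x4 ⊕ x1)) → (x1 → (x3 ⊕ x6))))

T

x2 ⊕ x4 = T ⊕ F = T
(x2 ⊕ x4) → x3 = T → F = F
x1 ∧ x5 = T ∧ T = T
((x2 ⊕ x4) → x3) → (x1 ∧ x5) = F → T = T
(((x2 ⊕ x4) → x3) → (x1 ∧ x5)) → x2 = T → T = T
x3 → x6 = F → F = T
x3 → x1 = F → T = T
(x3 → x6) ∨ (x3 → x1) = T ∨ T = T
x3 ↔ ((x3 → x6) ∨ (x3 → x1)) = F ↔ T = F
x4 ⊕ x1 = F ⊕ T = T
(x3 ↔ ((x3 → x6) ∨ (x3 → x1))) ∧ (x4 ⊕ x1) = F ∧ T = F
x3 ⊕ x6 = F ⊕ F = F
x1 → (x3 ⊕ x6) = T → F = F
((x3 ↔ ((x3 → x6) ∨ (x3 → x1))) ∧ (x4 ⊕ x1)) → (x1 → (x3 ⊕ x6)) = F → F = T
((((x2 ⊕ x4) → x3) → (x1 ∧ x5)) → x2) ⊕ (((x3 ↔ ((x3 → x6) ∨ (x3 → x1))) ∧ (x4 ⊕ x1)) → (x1 → (x3 ⊕ x6))) = T ⊕ T = F
x5 ⊕ (((((x2 ⊕ x4) → x3) → (x1 ∧ x5)) → x2) ⊕ (((x3 ↔ ((x3 → x6) ∨ (x3 → x1))) ∧ (x4 ⊕ x1)) → (x1 → (x3 ⊕ x6)))) = T ⊕ F = T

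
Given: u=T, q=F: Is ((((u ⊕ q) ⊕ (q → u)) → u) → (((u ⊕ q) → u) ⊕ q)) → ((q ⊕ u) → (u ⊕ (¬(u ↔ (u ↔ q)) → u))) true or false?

F

u ⊕ q = T ⊕ F = T
q → u = F → T = T
(u ⊕ q) ⊕ (q → u) = T ⊕ T = F
((u ⊕ q) ⊕ (q → u)) → u = F → T = T
u ⊕ q = T ⊕ F = T
(u ⊕ q) → u = T → T = T
((u ⊕ q) → u) ⊕ q = T ⊕ F = T
(((u ⊕ q) ⊕ (q → u)) → u) → (((u ⊕ q) → u) ⊕ q) = T → T = T
q ⊕ u = F ⊕ T = T
u ↔ q = T ↔ F = F
u ↔ (u ↔ q) = T ↔ F = F
¬(u ↔ (u ↔ q)) = ¬F = T
¬(u ↔ (u ↔ q)) → u = T → T = T
u ⊕ (¬(u ↔ (u ↔ q)) → u) = T ⊕ T = F
(q ⊕ u) → (u ⊕ (¬(u ↔ (u ↔ q)) → u)) = T → F = F
((((u ⊕ q) ⊕ (q → u)) → u) → (((u ⊕ q) → u) ⊕ q)) → ((q ⊕ u) → (u ⊕ (¬(u ↔ (u ↔ q)) → u))) = T → F = F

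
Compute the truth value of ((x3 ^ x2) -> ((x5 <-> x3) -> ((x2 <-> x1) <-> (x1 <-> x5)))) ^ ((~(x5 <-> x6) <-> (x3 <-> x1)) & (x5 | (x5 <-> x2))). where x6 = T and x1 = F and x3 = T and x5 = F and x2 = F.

T

x3 ^ x2 = T ^ F = T
x5 <-> x3 = F <-> T = F
x2 <-> x1 = F <-> F = T
x1 <-> x5 = F <-> F = T
(x2 <-> x1) <-> (x1 <-> x5) = T <-> T = T
(x5 <-> x3) -> ((x2 <-> x1) <-> (x1 <-> x5)) = F -> T = T
(x3 ^ x2) -> ((x5 <-> x3) -> ((x2 <-> x1) <-> (x1 <-> x5))) = T -> T = T
x5 <-> x6 = F <-> T = F
~(x5 <-> x6) = ~F = T
x3 <-> x1 = T <-> F = F
~(x5 <-> x6) <-> (x3 <-> x1) = T <-> F = F
x5 <-> x2 = F <-> F = T
x5 | (x5 <-> x2) = F | T = T
(~(x5 <-> x6) <-> (x3 <-> x1)) & (x5 | (x5 <-> x2)) = F & T = F
((x3 ^ x2) -> ((x5 <-> x3) -> ((x2 <-> x1) <-> (x1 <-> x5)))) ^ ((~(x5 <-> x6) <-> (x3 <-> x1)) & (x5 | (x5 <-> x2))) = T ^ F = T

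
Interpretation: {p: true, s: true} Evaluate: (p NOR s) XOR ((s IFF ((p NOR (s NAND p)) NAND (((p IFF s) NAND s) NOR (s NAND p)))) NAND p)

p NOR s = true NOR true = false
s NAND p = true NAND true = false
p NOR (s NAND p) = true NOR false = false
p IFF s = true IFF true = true
(p IFF s) NAND s = true NAND true = false
s NAND p = true NAND true = false
((p IFF s) NAND s) NOR (s NAND p) = false NOR false = true
(p NOR (s NAND p)) NAND (((p IFF s) NAND s) NOR (s NAND p)) = false NAND true = true
s IFF ((p NOR (s NAND p)) NAND (((p IFF s) NAND s) NOR (s NAND p))) = true IFF true = true
(s IFF ((p NOR (s NAND p)) NAND (((p IFF s) NAND s) NOR (s NAND p)))) NAND p = true NAND true = false
(p NOR s) XOR ((s IFF ((p NOR (s NAND p)) NAND (((p IFF s) NAND s) NOR (s NAND p)))) NAND p) = false XOR false = false

false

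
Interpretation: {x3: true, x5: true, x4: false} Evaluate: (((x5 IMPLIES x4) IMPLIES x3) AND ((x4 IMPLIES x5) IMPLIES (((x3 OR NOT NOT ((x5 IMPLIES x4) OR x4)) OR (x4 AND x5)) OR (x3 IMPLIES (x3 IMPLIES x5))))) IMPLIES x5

true

x5 IMPLIES x4 = true IMPLIES false = false
(x5 IMPLIES x4) IMPLIES x3 = false IMPLIES true = true
x4 IMPLIES x5 = false IMPLIES true = true
x5 IMPLIES x4 = true IMPLIES false = false
(x5 IMPLIES x4) OR x4 = false OR false = false
NOT ((x5 IMPLIES x4) OR x4) = NOT false = true
NOT NOT ((x5 IMPLIES x4) OR x4) = NOT true = false
x3 OR NOT NOT ((x5 IMPLIES x4) OR x4) = true OR false = true
x4 AND x5 = false AND true = false
(x3 OR NOT NOT ((x5 IMPLIES x4) OR x4)) OR (x4 AND x5) = true OR false = true
x3 IMPLIES x5 = true IMPLIES true = true
x3 IMPLIES (x3 IMPLIES x5) = true IMPLIES true = true
((x3 OR NOT NOT ((x5 IMPLIES x4) OR x4)) OR (x4 AND x5)) OR (x3 IMPLIES (x3 IMPLIES x5)) = true OR true = true
(x4 IMPLIES x5) IMPLIES (((x3 OR NOT NOT ((x5 IMPLIES x4) OR x4)) OR (x4 AND x5)) OR (x3 IMPLIES (x3 IMPLIES x5))) = true IMPLIES true = true
((x5 IMPLIES x4) IMPLIES x3) AND ((x4 IMPLIES x5) IMPLIES (((x3 OR NOT NOT ((x5 IMPLIES x4) OR x4)) OR (x4 AND x5)) OR (x3 IMPLIES (x3 IMPLIES x5)))) = true AND true = true
(((x5 IMPLIES x4) IMPLIES x3) AND ((x4 IMPLIES x5) IMPLIES (((x3 OR NOT NOT ((x5 IMPLIES x4) OR x4)) OR (x4 AND x5)) OR (x3 IMPLIES (x3 IMPLIES x5))))) IMPLIES x5 = true IMPLIES true = true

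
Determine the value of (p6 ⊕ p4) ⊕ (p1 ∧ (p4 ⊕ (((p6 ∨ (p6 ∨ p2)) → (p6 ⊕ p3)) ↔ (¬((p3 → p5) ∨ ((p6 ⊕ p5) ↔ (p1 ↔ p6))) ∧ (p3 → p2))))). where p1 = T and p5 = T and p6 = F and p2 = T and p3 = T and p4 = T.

Substituting p1=T, p5=T, p6=F, p2=T, p3=T, p4=T:
p6 ⊕ p4 = F ⊕ T = T
p6 ∨ p2 = F ∨ T = T
p6 ∨ (p6 ∨ p2) = F ∨ T = T
p6 ⊕ p3 = F ⊕ T = T
(p6 ∨ (p6 ∨ p2)) → (p6 ⊕ p3) = T → T = T
p3 → p5 = T → T = T
p6 ⊕ p5 = F ⊕ T = T
p1 ↔ p6 = T ↔ F = F
(p6 ⊕ p5) ↔ (p1 ↔ p6) = T ↔ F = F
(p3 → p5) ∨ ((p6 ⊕ p5) ↔ (p1 ↔ p6)) = T ∨ F = T
¬((p3 → p5) ∨ ((p6 ⊕ p5) ↔ (p1 ↔ p6))) = ¬T = F
p3 → p2 = T → T = T
¬((p3 → p5) ∨ ((p6 ⊕ p5) ↔ (p1 ↔ p6))) ∧ (p3 → p2) = F ∧ T = F
((p6 ∨ (p6 ∨ p2)) → (p6 ⊕ p3)) ↔ (¬((p3 → p5) ∨ ((p6 ⊕ p5) ↔ (p1 ↔ p6))) ∧ (p3 → p2)) = T ↔ F = F
p4 ⊕ (((p6 ∨ (p6 ∨ p2)) → (p6 ⊕ p3)) ↔ (¬((p3 → p5) ∨ ((p6 ⊕ p5) ↔ (p1 ↔ p6))) ∧ (p3 → p2))) = T ⊕ F = T
p1 ∧ (p4 ⊕ (((p6 ∨ (p6 ∨ p2)) → (p6 ⊕ p3)) ↔ (¬((p3 → p5) ∨ ((p6 ⊕ p5) ↔ (p1 ↔ p6))) ∧ (p3 → p2)))) = T ∧ T = T
(p6 ⊕ p4) ⊕ (p1 ∧ (p4 ⊕ (((p6 ∨ (p6 ∨ p2)) → (p6 ⊕ p3)) ↔ (¬((p3 → p5) ∨ ((p6 ⊕ p5) ↔ (p1 ↔ p6))) ∧ (p3 → p2))))) = T ⊕ T = F

F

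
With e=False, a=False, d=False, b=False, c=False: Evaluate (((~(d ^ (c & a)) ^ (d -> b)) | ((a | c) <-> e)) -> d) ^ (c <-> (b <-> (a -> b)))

c & a = False & False = False
d ^ (c & a) = False ^ False = False
~(d ^ (c & a)) = ~False = True
d -> b = False -> False = True
~(d ^ (c & a)) ^ (d -> b) = True ^ True = False
a | c = False | False = False
(a | c) <-> e = False <-> False = True
(~(d ^ (c & a)) ^ (d -> b)) | ((a | c) <-> e) = False | True = True
((~(d ^ (c & a)) ^ (d -> b)) | ((a | c) <-> e)) -> d = True -> False = False
a -> b = False -> False = True
b <-> (a -> b) = False <-> True = False
c <-> (b <-> (a -> b)) = False <-> False = True
(((~(d ^ (c & a)) ^ (d -> b)) | ((a | c) <-> e)) -> d) ^ (c <-> (b <-> (a -> b))) = False ^ True = True

True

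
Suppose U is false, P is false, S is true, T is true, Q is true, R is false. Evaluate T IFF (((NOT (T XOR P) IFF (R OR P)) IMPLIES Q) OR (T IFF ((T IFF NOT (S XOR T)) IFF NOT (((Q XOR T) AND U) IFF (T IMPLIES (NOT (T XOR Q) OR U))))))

true

Substituting U=false, P=false, S=true, T=true, Q=true, R=false:
T XOR P = true XOR false = true
NOT (T XOR P) = NOT true = false
R OR P = false OR false = false
NOT (T XOR P) IFF (R OR P) = false IFF false = true
(NOT (T XOR P) IFF (R OR P)) IMPLIES Q = true IMPLIES true = true
S XOR T = true XOR true = false
NOT (S XOR T) = NOT false = true
T IFF NOT (S XOR T) = true IFF true = true
Q XOR T = true XOR true = false
(Q XOR T) AND U = false AND false = false
T XOR Q = true XOR true = false
NOT (T XOR Q) = NOT false = true
NOT (T XOR Q) OR U = true OR false = true
T IMPLIES (NOT (T XOR Q) OR U) = true IMPLIES true = true
((Q XOR T) AND U) IFF (T IMPLIES (NOT (T XOR Q) OR U)) = false IFF true = false
NOT (((Q XOR T) AND U) IFF (T IMPLIES (NOT (T XOR Q) OR U))) = NOT false = true
(T IFF NOT (S XOR T)) IFF NOT (((Q XOR T) AND U) IFF (T IMPLIES (NOT (T XOR Q) OR U))) = true IFF true = true
T IFF ((T IFF NOT (S XOR T)) IFF NOT (((Q XOR T) AND U) IFF (T IMPLIES (NOT (T XOR Q) OR U)))) = true IFF true = true
((NOT (T XOR P) IFF (R OR P)) IMPLIES Q) OR (T IFF ((T IFF NOT (S XOR T)) IFF NOT (((Q XOR T) AND U) IFF (T IMPLIES (NOT (T XOR Q) OR U))))) = true OR true = true
T IFF (((NOT (T XOR P) IFF (R OR P)) IMPLIES Q) OR (T IFF ((T IFF NOT (S XOR T)) IFF NOT (((Q XOR T) AND U) IFF (T IMPLIES (NOT (T XOR Q) OR U)))))) = true IFF true = true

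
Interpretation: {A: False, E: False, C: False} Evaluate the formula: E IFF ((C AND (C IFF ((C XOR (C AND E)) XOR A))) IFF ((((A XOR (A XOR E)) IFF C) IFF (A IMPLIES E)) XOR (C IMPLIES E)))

C AND E = False AND False = False
C XOR (C AND E) = False XOR False = False
(C XOR (C AND E)) XOR A = False XOR False = False
C IFF ((C XOR (C AND E)) XOR A) = False IFF False = True
C AND (C IFF ((C XOR (C AND E)) XOR A)) = False AND True = False
A XOR E = False XOR False = False
A XOR (A XOR E) = False XOR False = False
(A XOR (A XOR E)) IFF C = False IFF False = True
A IMPLIES E = False IMPLIES False = True
((A XOR (A XOR E)) IFF C) IFF (A IMPLIES E) = True IFF True = True
C IMPLIES E = False IMPLIES False = True
(((A XOR (A XOR E)) IFF C) IFF (A IMPLIES E)) XOR (C IMPLIES E) = True XOR True = False
(C AND (C IFF ((C XOR (C AND E)) XOR A))) IFF ((((A XOR (A XOR E)) IFF C) IFF (A IMPLIES E)) XOR (C IMPLIES E)) = False IFF False = True
E IFF ((C AND (C IFF ((C XOR (C AND E)) XOR A))) IFF ((((A XOR (A XOR E)) IFF C) IFF (A IMPLIES E)) XOR (C IMPLIES E))) = False IFF True = False

False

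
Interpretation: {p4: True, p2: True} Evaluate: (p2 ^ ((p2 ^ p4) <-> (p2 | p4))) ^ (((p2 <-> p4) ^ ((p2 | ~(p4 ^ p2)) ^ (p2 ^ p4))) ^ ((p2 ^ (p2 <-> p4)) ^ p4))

p2 ^ p4 = True ^ True = False
p2 | p4 = True | True = True
(p2 ^ p4) <-> (p2 | p4) = False <-> True = False
p2 ^ ((p2 ^ p4) <-> (p2 | p4)) = True ^ False = True
p2 <-> p4 = True <-> True = True
p4 ^ p2 = True ^ True = False
~(p4 ^ p2) = ~False = True
p2 | ~(p4 ^ p2) = True | True = True
p2 ^ p4 = True ^ True = False
(p2 | ~(p4 ^ p2)) ^ (p2 ^ p4) = True ^ False = True
(p2 <-> p4) ^ ((p2 | ~(p4 ^ p2)) ^ (p2 ^ p4)) = True ^ True = False
p2 <-> p4 = True <-> True = True
p2 ^ (p2 <-> p4) = True ^ True = False
(p2 ^ (p2 <-> p4)) ^ p4 = False ^ True = True
((p2 <-> p4) ^ ((p2 | ~(p4 ^ p2)) ^ (p2 ^ p4))) ^ ((p2 ^ (p2 <-> p4)) ^ p4) = False ^ True = True
(p2 ^ ((p2 ^ p4) <-> (p2 | p4))) ^ (((p2 <-> p4) ^ ((p2 | ~(p4 ^ p2)) ^ (p2 ^ p4))) ^ ((p2 ^ (p2 <-> p4)) ^ p4)) = True ^ True = False

False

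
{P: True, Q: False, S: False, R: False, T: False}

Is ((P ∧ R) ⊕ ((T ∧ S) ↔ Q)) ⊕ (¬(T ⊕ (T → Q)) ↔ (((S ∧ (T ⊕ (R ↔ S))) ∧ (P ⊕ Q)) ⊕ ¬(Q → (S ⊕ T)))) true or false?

P ∧ R = True ∧ False = False
T ∧ S = False ∧ False = False
(T ∧ S) ↔ Q = False ↔ False = True
(P ∧ R) ⊕ ((T ∧ S) ↔ Q) = False ⊕ True = True
T → Q = False → False = True
T ⊕ (T → Q) = False ⊕ True = True
¬(T ⊕ (T → Q)) = ¬True = False
R ↔ S = False ↔ False = True
T ⊕ (R ↔ S) = False ⊕ True = True
S ∧ (T ⊕ (R ↔ S)) = False ∧ True = False
P ⊕ Q = True ⊕ False = True
(S ∧ (T ⊕ (R ↔ S))) ∧ (P ⊕ Q) = False ∧ True = False
S ⊕ T = False ⊕ False = False
Q → (S ⊕ T) = False → False = True
¬(Q → (S ⊕ T)) = ¬True = False
((S ∧ (T ⊕ (R ↔ S))) ∧ (P ⊕ Q)) ⊕ ¬(Q → (S ⊕ T)) = False ⊕ False = False
¬(T ⊕ (T → Q)) ↔ (((S ∧ (T ⊕ (R ↔ S))) ∧ (P ⊕ Q)) ⊕ ¬(Q → (S ⊕ T))) = False ↔ False = True
((P ∧ R) ⊕ ((T ∧ S) ↔ Q)) ⊕ (¬(T ⊕ (T → Q)) ↔ (((S ∧ (T ⊕ (R ↔ S))) ∧ (P ⊕ Q)) ⊕ ¬(Q → (S ⊕ T)))) = True ⊕ True = False

False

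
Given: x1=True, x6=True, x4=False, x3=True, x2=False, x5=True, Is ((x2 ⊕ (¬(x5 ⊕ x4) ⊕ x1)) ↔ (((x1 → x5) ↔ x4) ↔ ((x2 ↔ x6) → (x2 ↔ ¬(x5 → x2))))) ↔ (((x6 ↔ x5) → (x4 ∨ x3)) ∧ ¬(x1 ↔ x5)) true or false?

x5 ⊕ x4 = True ⊕ False = True
¬(x5 ⊕ x4) = ¬True = False
¬(x5 ⊕ x4) ⊕ x1 = False ⊕ True = True
x2 ⊕ (¬(x5 ⊕ x4) ⊕ x1) = False ⊕ True = True
x1 → x5 = True → True = True
(x1 → x5) ↔ x4 = True ↔ False = False
x2 ↔ x6 = False ↔ True = False
x5 → x2 = True → False = False
¬(x5 → x2) = ¬False = True
x2 ↔ ¬(x5 → x2) = False ↔ True = False
(x2 ↔ x6) → (x2 ↔ ¬(x5 → x2)) = False → False = True
((x1 → x5) ↔ x4) ↔ ((x2 ↔ x6) → (x2 ↔ ¬(x5 → x2))) = False ↔ True = False
(x2 ⊕ (¬(x5 ⊕ x4) ⊕ x1)) ↔ (((x1 → x5) ↔ x4) ↔ ((x2 ↔ x6) → (x2 ↔ ¬(x5 → x2)))) = True ↔ False = False
x6 ↔ x5 = True ↔ True = True
x4 ∨ x3 = False ∨ True = True
(x6 ↔ x5) → (x4 ∨ x3) = True → True = True
x1 ↔ x5 = True ↔ True = True
¬(x1 ↔ x5) = ¬True = False
((x6 ↔ x5) → (x4 ∨ x3)) ∧ ¬(x1 ↔ x5) = True ∧ False = False
((x2 ⊕ (¬(x5 ⊕ x4) ⊕ x1)) ↔ (((x1 → x5) ↔ x4) ↔ ((x2 ↔ x6) → (x2 ↔ ¬(x5 → x2))))) ↔ (((x6 ↔ x5) → (x4 ∨ x3)) ∧ ¬(x1 ↔ x5)) = False ↔ False = True

True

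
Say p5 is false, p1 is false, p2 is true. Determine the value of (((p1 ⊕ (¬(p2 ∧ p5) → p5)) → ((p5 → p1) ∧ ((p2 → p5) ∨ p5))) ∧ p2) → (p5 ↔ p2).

F

Substituting p5=F, p1=F, p2=T:
p2 ∧ p5 = T ∧ F = F
¬(p2 ∧ p5) = ¬F = T
¬(p2 ∧ p5) → p5 = T → F = F
p1 ⊕ (¬(p2 ∧ p5) → p5) = F ⊕ F = F
p5 → p1 = F → F = T
p2 → p5 = T → F = F
(p2 → p5) ∨ p5 = F ∨ F = F
(p5 → p1) ∧ ((p2 → p5) ∨ p5) = T ∧ F = F
(p1 ⊕ (¬(p2 ∧ p5) → p5)) → ((p5 → p1) ∧ ((p2 → p5) ∨ p5)) = F → F = T
((p1 ⊕ (¬(p2 ∧ p5) → p5)) → ((p5 → p1) ∧ ((p2 → p5) ∨ p5))) ∧ p2 = T ∧ T = T
p5 ↔ p2 = F ↔ T = F
(((p1 ⊕ (¬(p2 ∧ p5) → p5)) → ((p5 → p1) ∧ ((p2 → p5) ∨ p5))) ∧ p2) → (p5 ↔ p2) = T → F = F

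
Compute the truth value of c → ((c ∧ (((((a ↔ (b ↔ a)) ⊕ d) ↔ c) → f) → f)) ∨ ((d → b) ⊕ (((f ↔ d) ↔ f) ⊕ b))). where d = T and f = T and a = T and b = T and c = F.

T

Substituting d=T, f=T, a=T, b=T, c=F:
b ↔ a = T ↔ T = T
a ↔ (b ↔ a) = T ↔ T = T
(a ↔ (b ↔ a)) ⊕ d = T ⊕ T = F
((a ↔ (b ↔ a)) ⊕ d) ↔ c = F ↔ F = T
(((a ↔ (b ↔ a)) ⊕ d) ↔ c) → f = T → T = T
((((a ↔ (b ↔ a)) ⊕ d) ↔ c) → f) → f = T → T = T
c ∧ (((((a ↔ (b ↔ a)) ⊕ d) ↔ c) → f) → f) = F ∧ T = F
d → b = T → T = T
f ↔ d = T ↔ T = T
(f ↔ d) ↔ f = T ↔ T = T
((f ↔ d) ↔ f) ⊕ b = T ⊕ T = F
(d → b) ⊕ (((f ↔ d) ↔ f) ⊕ b) = T ⊕ F = T
(c ∧ (((((a ↔ (b ↔ a)) ⊕ d) ↔ c) → f) → f)) ∨ ((d → b) ⊕ (((f ↔ d) ↔ f) ⊕ b)) = F ∨ T = T
c → ((c ∧ (((((a ↔ (b ↔ a)) ⊕ d) ↔ c) → f) → f)) ∨ ((d → b) ⊕ (((f ↔ d) ↔ f) ⊕ b))) = F → T = T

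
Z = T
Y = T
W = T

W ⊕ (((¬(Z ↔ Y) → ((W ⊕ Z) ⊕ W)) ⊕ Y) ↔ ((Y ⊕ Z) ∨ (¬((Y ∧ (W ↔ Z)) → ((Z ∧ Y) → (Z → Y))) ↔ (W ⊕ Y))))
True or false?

T

Z ↔ Y = T ↔ T = T
¬(Z ↔ Y) = ¬T = F
W ⊕ Z = T ⊕ T = F
(W ⊕ Z) ⊕ W = F ⊕ T = T
¬(Z ↔ Y) → ((W ⊕ Z) ⊕ W) = F → T = T
(¬(Z ↔ Y) → ((W ⊕ Z) ⊕ W)) ⊕ Y = T ⊕ T = F
Y ⊕ Z = T ⊕ T = F
W ↔ Z = T ↔ T = T
Y ∧ (W ↔ Z) = T ∧ T = T
Z ∧ Y = T ∧ T = T
Z → Y = T → T = T
(Z ∧ Y) → (Z → Y) = T → T = T
(Y ∧ (W ↔ Z)) → ((Z ∧ Y) → (Z → Y)) = T → T = T
¬((Y ∧ (W ↔ Z)) → ((Z ∧ Y) → (Z → Y))) = ¬T = F
W ⊕ Y = T ⊕ T = F
¬((Y ∧ (W ↔ Z)) → ((Z ∧ Y) → (Z → Y))) ↔ (W ⊕ Y) = F ↔ F = T
(Y ⊕ Z) ∨ (¬((Y ∧ (W ↔ Z)) → ((Z ∧ Y) → (Z → Y))) ↔ (W ⊕ Y)) = F ∨ T = T
((¬(Z ↔ Y) → ((W ⊕ Z) ⊕ W)) ⊕ Y) ↔ ((Y ⊕ Z) ∨ (¬((Y ∧ (W ↔ Z)) → ((Z ∧ Y) → (Z → Y))) ↔ (W ⊕ Y))) = F ↔ T = F
W ⊕ (((¬(Z ↔ Y) → ((W ⊕ Z) ⊕ W)) ⊕ Y) ↔ ((Y ⊕ Z) ∨ (¬((Y ∧ (W ↔ Z)) → ((Z ∧ Y) → (Z → Y))) ↔ (W ⊕ Y)))) = T ⊕ F = T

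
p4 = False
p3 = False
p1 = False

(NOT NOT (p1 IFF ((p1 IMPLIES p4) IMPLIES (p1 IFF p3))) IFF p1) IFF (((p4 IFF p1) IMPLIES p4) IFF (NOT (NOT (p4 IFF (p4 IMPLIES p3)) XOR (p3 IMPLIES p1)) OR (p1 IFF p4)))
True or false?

p1 IMPLIES p4 = False IMPLIES False = True
p1 IFF p3 = False IFF False = True
(p1 IMPLIES p4) IMPLIES (p1 IFF p3) = True IMPLIES True = True
p1 IFF ((p1 IMPLIES p4) IMPLIES (p1 IFF p3)) = False IFF True = False
NOT (p1 IFF ((p1 IMPLIES p4) IMPLIES (p1 IFF p3))) = NOT False = True
NOT NOT (p1 IFF ((p1 IMPLIES p4) IMPLIES (p1 IFF p3))) = NOT True = False
NOT NOT (p1 IFF ((p1 IMPLIES p4) IMPLIES (p1 IFF p3))) IFF p1 = False IFF False = True
p4 IFF p1 = False IFF False = True
(p4 IFF p1) IMPLIES p4 = True IMPLIES False = False
p4 IMPLIES p3 = False IMPLIES False = True
p4 IFF (p4 IMPLIES p3) = False IFF True = False
NOT (p4 IFF (p4 IMPLIES p3)) = NOT False = True
p3 IMPLIES p1 = False IMPLIES False = True
NOT (p4 IFF (p4 IMPLIES p3)) XOR (p3 IMPLIES p1) = True XOR True = False
NOT (NOT (p4 IFF (p4 IMPLIES p3)) XOR (p3 IMPLIES p1)) = NOT False = True
p1 IFF p4 = False IFF False = True
NOT (NOT (p4 IFF (p4 IMPLIES p3)) XOR (p3 IMPLIES p1)) OR (p1 IFF p4) = True OR True = True
((p4 IFF p1) IMPLIES p4) IFF (NOT (NOT (p4 IFF (p4 IMPLIES p3)) XOR (p3 IMPLIES p1)) OR (p1 IFF p4)) = False IFF True = False
(NOT NOT (p1 IFF ((p1 IMPLIES p4) IMPLIES (p1 IFF p3))) IFF p1) IFF (((p4 IFF p1) IMPLIES p4) IFF (NOT (NOT (p4 IFF (p4 IMPLIES p3)) XOR (p3 IMPLIES p1)) OR (p1 IFF p4))) = True IFF False = False

False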